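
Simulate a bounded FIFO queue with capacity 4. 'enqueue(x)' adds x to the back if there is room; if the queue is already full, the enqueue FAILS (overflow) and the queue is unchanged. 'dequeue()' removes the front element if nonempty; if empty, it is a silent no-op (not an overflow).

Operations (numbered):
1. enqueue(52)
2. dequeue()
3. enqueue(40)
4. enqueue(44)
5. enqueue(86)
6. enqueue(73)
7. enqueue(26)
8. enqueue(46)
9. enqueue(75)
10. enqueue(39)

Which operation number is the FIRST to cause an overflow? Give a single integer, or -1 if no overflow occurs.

Answer: 7

Derivation:
1. enqueue(52): size=1
2. dequeue(): size=0
3. enqueue(40): size=1
4. enqueue(44): size=2
5. enqueue(86): size=3
6. enqueue(73): size=4
7. enqueue(26): size=4=cap → OVERFLOW (fail)
8. enqueue(46): size=4=cap → OVERFLOW (fail)
9. enqueue(75): size=4=cap → OVERFLOW (fail)
10. enqueue(39): size=4=cap → OVERFLOW (fail)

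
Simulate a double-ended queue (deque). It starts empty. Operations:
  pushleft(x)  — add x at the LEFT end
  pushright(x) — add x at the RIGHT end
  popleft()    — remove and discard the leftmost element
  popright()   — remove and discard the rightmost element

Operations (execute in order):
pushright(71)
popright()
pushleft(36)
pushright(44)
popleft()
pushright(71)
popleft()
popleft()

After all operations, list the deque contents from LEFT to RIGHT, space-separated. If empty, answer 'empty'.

Answer: empty

Derivation:
pushright(71): [71]
popright(): []
pushleft(36): [36]
pushright(44): [36, 44]
popleft(): [44]
pushright(71): [44, 71]
popleft(): [71]
popleft(): []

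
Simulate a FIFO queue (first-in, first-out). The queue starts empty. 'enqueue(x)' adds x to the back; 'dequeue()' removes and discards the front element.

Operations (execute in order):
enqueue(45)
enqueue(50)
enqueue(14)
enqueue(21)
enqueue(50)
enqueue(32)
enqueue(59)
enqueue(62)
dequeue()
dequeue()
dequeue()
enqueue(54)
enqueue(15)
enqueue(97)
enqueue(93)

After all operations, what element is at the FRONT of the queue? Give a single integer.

enqueue(45): queue = [45]
enqueue(50): queue = [45, 50]
enqueue(14): queue = [45, 50, 14]
enqueue(21): queue = [45, 50, 14, 21]
enqueue(50): queue = [45, 50, 14, 21, 50]
enqueue(32): queue = [45, 50, 14, 21, 50, 32]
enqueue(59): queue = [45, 50, 14, 21, 50, 32, 59]
enqueue(62): queue = [45, 50, 14, 21, 50, 32, 59, 62]
dequeue(): queue = [50, 14, 21, 50, 32, 59, 62]
dequeue(): queue = [14, 21, 50, 32, 59, 62]
dequeue(): queue = [21, 50, 32, 59, 62]
enqueue(54): queue = [21, 50, 32, 59, 62, 54]
enqueue(15): queue = [21, 50, 32, 59, 62, 54, 15]
enqueue(97): queue = [21, 50, 32, 59, 62, 54, 15, 97]
enqueue(93): queue = [21, 50, 32, 59, 62, 54, 15, 97, 93]

Answer: 21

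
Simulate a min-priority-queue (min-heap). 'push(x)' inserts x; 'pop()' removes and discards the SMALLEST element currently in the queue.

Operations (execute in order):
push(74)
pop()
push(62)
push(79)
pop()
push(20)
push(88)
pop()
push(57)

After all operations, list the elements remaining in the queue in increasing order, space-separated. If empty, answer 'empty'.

Answer: 57 79 88

Derivation:
push(74): heap contents = [74]
pop() → 74: heap contents = []
push(62): heap contents = [62]
push(79): heap contents = [62, 79]
pop() → 62: heap contents = [79]
push(20): heap contents = [20, 79]
push(88): heap contents = [20, 79, 88]
pop() → 20: heap contents = [79, 88]
push(57): heap contents = [57, 79, 88]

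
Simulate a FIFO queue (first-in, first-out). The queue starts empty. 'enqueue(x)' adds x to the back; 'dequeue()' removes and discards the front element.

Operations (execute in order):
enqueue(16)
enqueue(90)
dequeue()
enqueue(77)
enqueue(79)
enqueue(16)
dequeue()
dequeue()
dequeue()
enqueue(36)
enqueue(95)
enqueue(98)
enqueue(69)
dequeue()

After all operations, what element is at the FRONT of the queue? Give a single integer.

Answer: 36

Derivation:
enqueue(16): queue = [16]
enqueue(90): queue = [16, 90]
dequeue(): queue = [90]
enqueue(77): queue = [90, 77]
enqueue(79): queue = [90, 77, 79]
enqueue(16): queue = [90, 77, 79, 16]
dequeue(): queue = [77, 79, 16]
dequeue(): queue = [79, 16]
dequeue(): queue = [16]
enqueue(36): queue = [16, 36]
enqueue(95): queue = [16, 36, 95]
enqueue(98): queue = [16, 36, 95, 98]
enqueue(69): queue = [16, 36, 95, 98, 69]
dequeue(): queue = [36, 95, 98, 69]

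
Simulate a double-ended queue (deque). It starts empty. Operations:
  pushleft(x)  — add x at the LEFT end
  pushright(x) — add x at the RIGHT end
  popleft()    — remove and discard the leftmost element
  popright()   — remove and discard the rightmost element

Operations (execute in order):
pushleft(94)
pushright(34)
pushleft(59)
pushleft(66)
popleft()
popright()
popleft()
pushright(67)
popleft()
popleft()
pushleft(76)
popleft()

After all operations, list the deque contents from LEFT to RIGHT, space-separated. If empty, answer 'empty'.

Answer: empty

Derivation:
pushleft(94): [94]
pushright(34): [94, 34]
pushleft(59): [59, 94, 34]
pushleft(66): [66, 59, 94, 34]
popleft(): [59, 94, 34]
popright(): [59, 94]
popleft(): [94]
pushright(67): [94, 67]
popleft(): [67]
popleft(): []
pushleft(76): [76]
popleft(): []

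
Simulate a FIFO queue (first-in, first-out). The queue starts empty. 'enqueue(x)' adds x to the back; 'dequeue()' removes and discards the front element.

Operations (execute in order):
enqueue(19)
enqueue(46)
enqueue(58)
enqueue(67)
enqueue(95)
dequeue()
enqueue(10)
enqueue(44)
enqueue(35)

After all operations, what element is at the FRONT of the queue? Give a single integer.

enqueue(19): queue = [19]
enqueue(46): queue = [19, 46]
enqueue(58): queue = [19, 46, 58]
enqueue(67): queue = [19, 46, 58, 67]
enqueue(95): queue = [19, 46, 58, 67, 95]
dequeue(): queue = [46, 58, 67, 95]
enqueue(10): queue = [46, 58, 67, 95, 10]
enqueue(44): queue = [46, 58, 67, 95, 10, 44]
enqueue(35): queue = [46, 58, 67, 95, 10, 44, 35]

Answer: 46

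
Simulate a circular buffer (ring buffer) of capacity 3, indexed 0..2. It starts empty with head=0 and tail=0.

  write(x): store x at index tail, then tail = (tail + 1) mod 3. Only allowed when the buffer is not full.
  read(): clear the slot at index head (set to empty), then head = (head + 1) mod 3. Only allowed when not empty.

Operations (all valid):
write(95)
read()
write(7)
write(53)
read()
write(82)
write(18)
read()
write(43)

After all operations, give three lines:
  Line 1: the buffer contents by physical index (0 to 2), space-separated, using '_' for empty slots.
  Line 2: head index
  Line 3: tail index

write(95): buf=[95 _ _], head=0, tail=1, size=1
read(): buf=[_ _ _], head=1, tail=1, size=0
write(7): buf=[_ 7 _], head=1, tail=2, size=1
write(53): buf=[_ 7 53], head=1, tail=0, size=2
read(): buf=[_ _ 53], head=2, tail=0, size=1
write(82): buf=[82 _ 53], head=2, tail=1, size=2
write(18): buf=[82 18 53], head=2, tail=2, size=3
read(): buf=[82 18 _], head=0, tail=2, size=2
write(43): buf=[82 18 43], head=0, tail=0, size=3

Answer: 82 18 43
0
0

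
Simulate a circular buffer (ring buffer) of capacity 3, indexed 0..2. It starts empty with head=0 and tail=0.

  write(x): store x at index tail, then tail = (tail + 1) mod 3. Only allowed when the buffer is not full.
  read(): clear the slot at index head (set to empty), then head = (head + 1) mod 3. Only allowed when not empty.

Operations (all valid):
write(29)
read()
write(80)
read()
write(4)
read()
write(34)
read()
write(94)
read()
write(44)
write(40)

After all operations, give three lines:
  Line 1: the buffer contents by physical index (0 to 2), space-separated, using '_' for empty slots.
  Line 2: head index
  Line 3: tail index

write(29): buf=[29 _ _], head=0, tail=1, size=1
read(): buf=[_ _ _], head=1, tail=1, size=0
write(80): buf=[_ 80 _], head=1, tail=2, size=1
read(): buf=[_ _ _], head=2, tail=2, size=0
write(4): buf=[_ _ 4], head=2, tail=0, size=1
read(): buf=[_ _ _], head=0, tail=0, size=0
write(34): buf=[34 _ _], head=0, tail=1, size=1
read(): buf=[_ _ _], head=1, tail=1, size=0
write(94): buf=[_ 94 _], head=1, tail=2, size=1
read(): buf=[_ _ _], head=2, tail=2, size=0
write(44): buf=[_ _ 44], head=2, tail=0, size=1
write(40): buf=[40 _ 44], head=2, tail=1, size=2

Answer: 40 _ 44
2
1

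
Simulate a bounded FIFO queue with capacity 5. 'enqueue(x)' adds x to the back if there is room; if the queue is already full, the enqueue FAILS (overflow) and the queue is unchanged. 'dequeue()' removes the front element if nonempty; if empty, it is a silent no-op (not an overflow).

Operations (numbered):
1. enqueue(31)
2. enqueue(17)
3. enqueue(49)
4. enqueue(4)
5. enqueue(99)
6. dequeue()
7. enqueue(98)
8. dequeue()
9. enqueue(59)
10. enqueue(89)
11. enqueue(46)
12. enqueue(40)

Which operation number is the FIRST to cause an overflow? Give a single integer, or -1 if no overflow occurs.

Answer: 10

Derivation:
1. enqueue(31): size=1
2. enqueue(17): size=2
3. enqueue(49): size=3
4. enqueue(4): size=4
5. enqueue(99): size=5
6. dequeue(): size=4
7. enqueue(98): size=5
8. dequeue(): size=4
9. enqueue(59): size=5
10. enqueue(89): size=5=cap → OVERFLOW (fail)
11. enqueue(46): size=5=cap → OVERFLOW (fail)
12. enqueue(40): size=5=cap → OVERFLOW (fail)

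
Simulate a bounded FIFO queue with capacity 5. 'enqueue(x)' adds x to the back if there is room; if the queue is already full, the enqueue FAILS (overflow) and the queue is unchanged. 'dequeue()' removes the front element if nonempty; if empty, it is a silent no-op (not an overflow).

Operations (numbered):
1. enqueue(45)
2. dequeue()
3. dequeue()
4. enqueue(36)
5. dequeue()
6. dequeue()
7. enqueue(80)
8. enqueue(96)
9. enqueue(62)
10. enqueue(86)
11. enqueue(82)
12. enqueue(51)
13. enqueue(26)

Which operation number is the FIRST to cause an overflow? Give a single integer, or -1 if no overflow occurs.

Answer: 12

Derivation:
1. enqueue(45): size=1
2. dequeue(): size=0
3. dequeue(): empty, no-op, size=0
4. enqueue(36): size=1
5. dequeue(): size=0
6. dequeue(): empty, no-op, size=0
7. enqueue(80): size=1
8. enqueue(96): size=2
9. enqueue(62): size=3
10. enqueue(86): size=4
11. enqueue(82): size=5
12. enqueue(51): size=5=cap → OVERFLOW (fail)
13. enqueue(26): size=5=cap → OVERFLOW (fail)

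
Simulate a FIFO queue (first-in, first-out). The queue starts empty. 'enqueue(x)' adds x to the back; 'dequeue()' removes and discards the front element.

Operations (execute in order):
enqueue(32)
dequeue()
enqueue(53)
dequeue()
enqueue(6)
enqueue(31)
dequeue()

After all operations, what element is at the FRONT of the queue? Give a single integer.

Answer: 31

Derivation:
enqueue(32): queue = [32]
dequeue(): queue = []
enqueue(53): queue = [53]
dequeue(): queue = []
enqueue(6): queue = [6]
enqueue(31): queue = [6, 31]
dequeue(): queue = [31]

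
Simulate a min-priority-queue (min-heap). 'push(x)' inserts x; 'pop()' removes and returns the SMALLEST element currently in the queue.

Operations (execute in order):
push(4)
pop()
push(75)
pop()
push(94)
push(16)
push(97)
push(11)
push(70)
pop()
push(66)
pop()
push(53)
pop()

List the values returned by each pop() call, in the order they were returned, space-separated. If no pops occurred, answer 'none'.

push(4): heap contents = [4]
pop() → 4: heap contents = []
push(75): heap contents = [75]
pop() → 75: heap contents = []
push(94): heap contents = [94]
push(16): heap contents = [16, 94]
push(97): heap contents = [16, 94, 97]
push(11): heap contents = [11, 16, 94, 97]
push(70): heap contents = [11, 16, 70, 94, 97]
pop() → 11: heap contents = [16, 70, 94, 97]
push(66): heap contents = [16, 66, 70, 94, 97]
pop() → 16: heap contents = [66, 70, 94, 97]
push(53): heap contents = [53, 66, 70, 94, 97]
pop() → 53: heap contents = [66, 70, 94, 97]

Answer: 4 75 11 16 53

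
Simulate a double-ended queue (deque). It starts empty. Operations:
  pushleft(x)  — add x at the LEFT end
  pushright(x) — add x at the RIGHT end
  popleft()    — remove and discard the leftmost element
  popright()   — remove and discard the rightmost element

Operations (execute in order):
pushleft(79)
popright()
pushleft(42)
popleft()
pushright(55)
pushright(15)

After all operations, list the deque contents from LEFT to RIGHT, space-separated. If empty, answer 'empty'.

pushleft(79): [79]
popright(): []
pushleft(42): [42]
popleft(): []
pushright(55): [55]
pushright(15): [55, 15]

Answer: 55 15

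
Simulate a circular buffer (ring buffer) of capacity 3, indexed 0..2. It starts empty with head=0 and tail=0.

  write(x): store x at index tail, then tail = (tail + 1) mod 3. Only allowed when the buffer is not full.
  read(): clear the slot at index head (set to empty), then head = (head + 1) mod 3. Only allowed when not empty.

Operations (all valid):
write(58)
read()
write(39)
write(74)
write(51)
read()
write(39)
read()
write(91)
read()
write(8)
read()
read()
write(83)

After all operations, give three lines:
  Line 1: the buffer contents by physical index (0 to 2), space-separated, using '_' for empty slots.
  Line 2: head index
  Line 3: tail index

Answer: 8 83 _
0
2

Derivation:
write(58): buf=[58 _ _], head=0, tail=1, size=1
read(): buf=[_ _ _], head=1, tail=1, size=0
write(39): buf=[_ 39 _], head=1, tail=2, size=1
write(74): buf=[_ 39 74], head=1, tail=0, size=2
write(51): buf=[51 39 74], head=1, tail=1, size=3
read(): buf=[51 _ 74], head=2, tail=1, size=2
write(39): buf=[51 39 74], head=2, tail=2, size=3
read(): buf=[51 39 _], head=0, tail=2, size=2
write(91): buf=[51 39 91], head=0, tail=0, size=3
read(): buf=[_ 39 91], head=1, tail=0, size=2
write(8): buf=[8 39 91], head=1, tail=1, size=3
read(): buf=[8 _ 91], head=2, tail=1, size=2
read(): buf=[8 _ _], head=0, tail=1, size=1
write(83): buf=[8 83 _], head=0, tail=2, size=2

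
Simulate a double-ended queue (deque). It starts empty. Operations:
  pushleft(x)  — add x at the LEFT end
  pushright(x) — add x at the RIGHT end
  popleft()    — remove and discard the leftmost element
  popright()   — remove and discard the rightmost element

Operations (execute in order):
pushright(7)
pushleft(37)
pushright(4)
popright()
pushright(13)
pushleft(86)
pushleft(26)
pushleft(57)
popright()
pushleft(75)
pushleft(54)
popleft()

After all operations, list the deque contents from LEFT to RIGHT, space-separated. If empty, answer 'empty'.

pushright(7): [7]
pushleft(37): [37, 7]
pushright(4): [37, 7, 4]
popright(): [37, 7]
pushright(13): [37, 7, 13]
pushleft(86): [86, 37, 7, 13]
pushleft(26): [26, 86, 37, 7, 13]
pushleft(57): [57, 26, 86, 37, 7, 13]
popright(): [57, 26, 86, 37, 7]
pushleft(75): [75, 57, 26, 86, 37, 7]
pushleft(54): [54, 75, 57, 26, 86, 37, 7]
popleft(): [75, 57, 26, 86, 37, 7]

Answer: 75 57 26 86 37 7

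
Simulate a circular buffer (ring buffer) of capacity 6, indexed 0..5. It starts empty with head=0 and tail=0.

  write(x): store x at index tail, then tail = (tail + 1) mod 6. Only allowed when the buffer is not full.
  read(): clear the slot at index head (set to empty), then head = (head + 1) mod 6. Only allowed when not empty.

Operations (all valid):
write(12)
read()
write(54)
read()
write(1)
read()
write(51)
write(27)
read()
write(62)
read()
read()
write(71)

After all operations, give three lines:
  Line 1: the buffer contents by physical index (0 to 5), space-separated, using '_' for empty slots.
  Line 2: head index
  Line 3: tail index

write(12): buf=[12 _ _ _ _ _], head=0, tail=1, size=1
read(): buf=[_ _ _ _ _ _], head=1, tail=1, size=0
write(54): buf=[_ 54 _ _ _ _], head=1, tail=2, size=1
read(): buf=[_ _ _ _ _ _], head=2, tail=2, size=0
write(1): buf=[_ _ 1 _ _ _], head=2, tail=3, size=1
read(): buf=[_ _ _ _ _ _], head=3, tail=3, size=0
write(51): buf=[_ _ _ 51 _ _], head=3, tail=4, size=1
write(27): buf=[_ _ _ 51 27 _], head=3, tail=5, size=2
read(): buf=[_ _ _ _ 27 _], head=4, tail=5, size=1
write(62): buf=[_ _ _ _ 27 62], head=4, tail=0, size=2
read(): buf=[_ _ _ _ _ 62], head=5, tail=0, size=1
read(): buf=[_ _ _ _ _ _], head=0, tail=0, size=0
write(71): buf=[71 _ _ _ _ _], head=0, tail=1, size=1

Answer: 71 _ _ _ _ _
0
1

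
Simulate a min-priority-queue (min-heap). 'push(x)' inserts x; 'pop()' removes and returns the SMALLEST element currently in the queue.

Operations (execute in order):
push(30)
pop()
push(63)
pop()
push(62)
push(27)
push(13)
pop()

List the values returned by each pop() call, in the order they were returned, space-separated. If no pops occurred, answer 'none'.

push(30): heap contents = [30]
pop() → 30: heap contents = []
push(63): heap contents = [63]
pop() → 63: heap contents = []
push(62): heap contents = [62]
push(27): heap contents = [27, 62]
push(13): heap contents = [13, 27, 62]
pop() → 13: heap contents = [27, 62]

Answer: 30 63 13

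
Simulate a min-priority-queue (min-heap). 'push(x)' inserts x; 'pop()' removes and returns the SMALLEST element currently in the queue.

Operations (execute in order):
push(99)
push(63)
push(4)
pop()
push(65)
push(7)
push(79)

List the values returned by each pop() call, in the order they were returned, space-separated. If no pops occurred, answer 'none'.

push(99): heap contents = [99]
push(63): heap contents = [63, 99]
push(4): heap contents = [4, 63, 99]
pop() → 4: heap contents = [63, 99]
push(65): heap contents = [63, 65, 99]
push(7): heap contents = [7, 63, 65, 99]
push(79): heap contents = [7, 63, 65, 79, 99]

Answer: 4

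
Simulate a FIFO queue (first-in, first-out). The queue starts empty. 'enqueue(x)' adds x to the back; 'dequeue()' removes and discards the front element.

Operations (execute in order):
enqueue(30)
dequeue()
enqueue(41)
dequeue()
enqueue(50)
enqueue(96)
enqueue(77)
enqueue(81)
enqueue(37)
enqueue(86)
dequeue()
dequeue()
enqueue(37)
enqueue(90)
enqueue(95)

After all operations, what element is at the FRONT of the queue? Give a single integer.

Answer: 77

Derivation:
enqueue(30): queue = [30]
dequeue(): queue = []
enqueue(41): queue = [41]
dequeue(): queue = []
enqueue(50): queue = [50]
enqueue(96): queue = [50, 96]
enqueue(77): queue = [50, 96, 77]
enqueue(81): queue = [50, 96, 77, 81]
enqueue(37): queue = [50, 96, 77, 81, 37]
enqueue(86): queue = [50, 96, 77, 81, 37, 86]
dequeue(): queue = [96, 77, 81, 37, 86]
dequeue(): queue = [77, 81, 37, 86]
enqueue(37): queue = [77, 81, 37, 86, 37]
enqueue(90): queue = [77, 81, 37, 86, 37, 90]
enqueue(95): queue = [77, 81, 37, 86, 37, 90, 95]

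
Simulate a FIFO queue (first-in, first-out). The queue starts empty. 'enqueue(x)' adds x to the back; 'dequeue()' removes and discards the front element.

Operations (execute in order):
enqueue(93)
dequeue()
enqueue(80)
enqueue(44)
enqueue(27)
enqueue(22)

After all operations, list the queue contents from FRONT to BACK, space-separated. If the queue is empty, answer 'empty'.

enqueue(93): [93]
dequeue(): []
enqueue(80): [80]
enqueue(44): [80, 44]
enqueue(27): [80, 44, 27]
enqueue(22): [80, 44, 27, 22]

Answer: 80 44 27 22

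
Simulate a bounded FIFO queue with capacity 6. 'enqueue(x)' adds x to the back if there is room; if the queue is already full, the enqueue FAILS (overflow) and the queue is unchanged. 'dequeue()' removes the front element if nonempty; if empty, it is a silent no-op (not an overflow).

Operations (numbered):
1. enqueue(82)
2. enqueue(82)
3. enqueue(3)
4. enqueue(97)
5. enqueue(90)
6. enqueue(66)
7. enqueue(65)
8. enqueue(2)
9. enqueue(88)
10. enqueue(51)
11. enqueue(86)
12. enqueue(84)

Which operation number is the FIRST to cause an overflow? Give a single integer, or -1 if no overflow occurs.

1. enqueue(82): size=1
2. enqueue(82): size=2
3. enqueue(3): size=3
4. enqueue(97): size=4
5. enqueue(90): size=5
6. enqueue(66): size=6
7. enqueue(65): size=6=cap → OVERFLOW (fail)
8. enqueue(2): size=6=cap → OVERFLOW (fail)
9. enqueue(88): size=6=cap → OVERFLOW (fail)
10. enqueue(51): size=6=cap → OVERFLOW (fail)
11. enqueue(86): size=6=cap → OVERFLOW (fail)
12. enqueue(84): size=6=cap → OVERFLOW (fail)

Answer: 7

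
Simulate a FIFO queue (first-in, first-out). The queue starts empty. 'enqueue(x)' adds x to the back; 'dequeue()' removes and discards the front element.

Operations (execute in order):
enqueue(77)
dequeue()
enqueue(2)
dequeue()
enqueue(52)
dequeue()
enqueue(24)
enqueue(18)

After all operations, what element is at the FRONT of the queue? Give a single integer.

enqueue(77): queue = [77]
dequeue(): queue = []
enqueue(2): queue = [2]
dequeue(): queue = []
enqueue(52): queue = [52]
dequeue(): queue = []
enqueue(24): queue = [24]
enqueue(18): queue = [24, 18]

Answer: 24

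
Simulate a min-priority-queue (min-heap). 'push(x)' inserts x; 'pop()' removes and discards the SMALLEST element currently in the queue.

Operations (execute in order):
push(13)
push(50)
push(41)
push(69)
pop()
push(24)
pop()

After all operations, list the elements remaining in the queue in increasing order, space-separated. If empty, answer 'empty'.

Answer: 41 50 69

Derivation:
push(13): heap contents = [13]
push(50): heap contents = [13, 50]
push(41): heap contents = [13, 41, 50]
push(69): heap contents = [13, 41, 50, 69]
pop() → 13: heap contents = [41, 50, 69]
push(24): heap contents = [24, 41, 50, 69]
pop() → 24: heap contents = [41, 50, 69]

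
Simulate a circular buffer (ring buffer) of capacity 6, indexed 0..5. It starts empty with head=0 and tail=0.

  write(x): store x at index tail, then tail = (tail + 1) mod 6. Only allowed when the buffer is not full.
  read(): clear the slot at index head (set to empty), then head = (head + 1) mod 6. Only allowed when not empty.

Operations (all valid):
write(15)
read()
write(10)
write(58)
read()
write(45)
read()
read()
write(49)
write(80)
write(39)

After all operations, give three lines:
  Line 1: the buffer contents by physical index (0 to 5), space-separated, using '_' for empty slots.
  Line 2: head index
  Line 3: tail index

Answer: 39 _ _ _ 49 80
4
1

Derivation:
write(15): buf=[15 _ _ _ _ _], head=0, tail=1, size=1
read(): buf=[_ _ _ _ _ _], head=1, tail=1, size=0
write(10): buf=[_ 10 _ _ _ _], head=1, tail=2, size=1
write(58): buf=[_ 10 58 _ _ _], head=1, tail=3, size=2
read(): buf=[_ _ 58 _ _ _], head=2, tail=3, size=1
write(45): buf=[_ _ 58 45 _ _], head=2, tail=4, size=2
read(): buf=[_ _ _ 45 _ _], head=3, tail=4, size=1
read(): buf=[_ _ _ _ _ _], head=4, tail=4, size=0
write(49): buf=[_ _ _ _ 49 _], head=4, tail=5, size=1
write(80): buf=[_ _ _ _ 49 80], head=4, tail=0, size=2
write(39): buf=[39 _ _ _ 49 80], head=4, tail=1, size=3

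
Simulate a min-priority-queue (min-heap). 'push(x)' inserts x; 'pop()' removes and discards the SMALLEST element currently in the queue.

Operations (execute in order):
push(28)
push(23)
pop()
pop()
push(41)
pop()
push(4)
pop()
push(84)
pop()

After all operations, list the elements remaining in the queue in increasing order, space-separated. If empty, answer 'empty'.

Answer: empty

Derivation:
push(28): heap contents = [28]
push(23): heap contents = [23, 28]
pop() → 23: heap contents = [28]
pop() → 28: heap contents = []
push(41): heap contents = [41]
pop() → 41: heap contents = []
push(4): heap contents = [4]
pop() → 4: heap contents = []
push(84): heap contents = [84]
pop() → 84: heap contents = []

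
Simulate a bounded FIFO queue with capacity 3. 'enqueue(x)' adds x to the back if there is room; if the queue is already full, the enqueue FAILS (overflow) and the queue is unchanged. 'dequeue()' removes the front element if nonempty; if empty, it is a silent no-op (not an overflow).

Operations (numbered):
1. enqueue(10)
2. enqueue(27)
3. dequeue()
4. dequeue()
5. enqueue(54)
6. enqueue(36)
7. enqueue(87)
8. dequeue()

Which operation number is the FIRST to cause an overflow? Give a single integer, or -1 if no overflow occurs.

1. enqueue(10): size=1
2. enqueue(27): size=2
3. dequeue(): size=1
4. dequeue(): size=0
5. enqueue(54): size=1
6. enqueue(36): size=2
7. enqueue(87): size=3
8. dequeue(): size=2

Answer: -1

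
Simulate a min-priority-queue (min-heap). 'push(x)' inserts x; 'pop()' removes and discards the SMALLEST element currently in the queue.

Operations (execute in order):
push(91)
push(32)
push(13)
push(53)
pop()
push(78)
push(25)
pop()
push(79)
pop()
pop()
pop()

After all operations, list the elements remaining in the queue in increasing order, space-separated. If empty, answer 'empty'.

Answer: 79 91

Derivation:
push(91): heap contents = [91]
push(32): heap contents = [32, 91]
push(13): heap contents = [13, 32, 91]
push(53): heap contents = [13, 32, 53, 91]
pop() → 13: heap contents = [32, 53, 91]
push(78): heap contents = [32, 53, 78, 91]
push(25): heap contents = [25, 32, 53, 78, 91]
pop() → 25: heap contents = [32, 53, 78, 91]
push(79): heap contents = [32, 53, 78, 79, 91]
pop() → 32: heap contents = [53, 78, 79, 91]
pop() → 53: heap contents = [78, 79, 91]
pop() → 78: heap contents = [79, 91]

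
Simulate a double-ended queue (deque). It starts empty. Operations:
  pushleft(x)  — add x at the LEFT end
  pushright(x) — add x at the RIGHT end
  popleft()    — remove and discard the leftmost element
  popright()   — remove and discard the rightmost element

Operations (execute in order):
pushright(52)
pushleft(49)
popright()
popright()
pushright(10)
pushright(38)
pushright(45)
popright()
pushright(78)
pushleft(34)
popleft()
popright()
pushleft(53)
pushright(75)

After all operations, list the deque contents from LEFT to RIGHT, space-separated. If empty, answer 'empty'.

pushright(52): [52]
pushleft(49): [49, 52]
popright(): [49]
popright(): []
pushright(10): [10]
pushright(38): [10, 38]
pushright(45): [10, 38, 45]
popright(): [10, 38]
pushright(78): [10, 38, 78]
pushleft(34): [34, 10, 38, 78]
popleft(): [10, 38, 78]
popright(): [10, 38]
pushleft(53): [53, 10, 38]
pushright(75): [53, 10, 38, 75]

Answer: 53 10 38 75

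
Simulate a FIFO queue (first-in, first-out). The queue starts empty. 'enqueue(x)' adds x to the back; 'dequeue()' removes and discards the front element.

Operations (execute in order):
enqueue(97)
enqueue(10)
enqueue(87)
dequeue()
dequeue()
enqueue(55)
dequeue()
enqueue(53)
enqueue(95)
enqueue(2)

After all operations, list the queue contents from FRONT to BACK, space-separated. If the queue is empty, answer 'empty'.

enqueue(97): [97]
enqueue(10): [97, 10]
enqueue(87): [97, 10, 87]
dequeue(): [10, 87]
dequeue(): [87]
enqueue(55): [87, 55]
dequeue(): [55]
enqueue(53): [55, 53]
enqueue(95): [55, 53, 95]
enqueue(2): [55, 53, 95, 2]

Answer: 55 53 95 2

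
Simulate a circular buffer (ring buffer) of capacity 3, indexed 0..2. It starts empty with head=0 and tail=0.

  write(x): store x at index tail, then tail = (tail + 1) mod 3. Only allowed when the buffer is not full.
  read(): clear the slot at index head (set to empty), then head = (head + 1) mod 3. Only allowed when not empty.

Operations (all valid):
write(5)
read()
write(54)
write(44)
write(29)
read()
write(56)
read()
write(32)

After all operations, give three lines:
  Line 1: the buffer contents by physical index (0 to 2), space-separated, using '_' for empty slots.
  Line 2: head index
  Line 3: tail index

Answer: 29 56 32
0
0

Derivation:
write(5): buf=[5 _ _], head=0, tail=1, size=1
read(): buf=[_ _ _], head=1, tail=1, size=0
write(54): buf=[_ 54 _], head=1, tail=2, size=1
write(44): buf=[_ 54 44], head=1, tail=0, size=2
write(29): buf=[29 54 44], head=1, tail=1, size=3
read(): buf=[29 _ 44], head=2, tail=1, size=2
write(56): buf=[29 56 44], head=2, tail=2, size=3
read(): buf=[29 56 _], head=0, tail=2, size=2
write(32): buf=[29 56 32], head=0, tail=0, size=3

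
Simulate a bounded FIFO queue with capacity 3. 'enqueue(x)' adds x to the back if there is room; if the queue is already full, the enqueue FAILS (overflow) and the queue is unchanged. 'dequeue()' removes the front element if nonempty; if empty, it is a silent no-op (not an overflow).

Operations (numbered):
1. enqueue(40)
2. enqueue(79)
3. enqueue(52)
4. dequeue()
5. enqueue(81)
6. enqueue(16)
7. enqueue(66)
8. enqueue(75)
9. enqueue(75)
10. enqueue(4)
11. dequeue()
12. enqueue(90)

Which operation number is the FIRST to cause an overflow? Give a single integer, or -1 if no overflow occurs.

Answer: 6

Derivation:
1. enqueue(40): size=1
2. enqueue(79): size=2
3. enqueue(52): size=3
4. dequeue(): size=2
5. enqueue(81): size=3
6. enqueue(16): size=3=cap → OVERFLOW (fail)
7. enqueue(66): size=3=cap → OVERFLOW (fail)
8. enqueue(75): size=3=cap → OVERFLOW (fail)
9. enqueue(75): size=3=cap → OVERFLOW (fail)
10. enqueue(4): size=3=cap → OVERFLOW (fail)
11. dequeue(): size=2
12. enqueue(90): size=3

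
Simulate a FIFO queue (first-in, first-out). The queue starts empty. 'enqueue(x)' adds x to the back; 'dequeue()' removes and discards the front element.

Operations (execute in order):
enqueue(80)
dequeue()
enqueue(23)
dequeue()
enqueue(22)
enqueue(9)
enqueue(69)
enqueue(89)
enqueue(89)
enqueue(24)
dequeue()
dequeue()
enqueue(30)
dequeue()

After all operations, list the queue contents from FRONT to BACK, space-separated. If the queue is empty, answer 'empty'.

enqueue(80): [80]
dequeue(): []
enqueue(23): [23]
dequeue(): []
enqueue(22): [22]
enqueue(9): [22, 9]
enqueue(69): [22, 9, 69]
enqueue(89): [22, 9, 69, 89]
enqueue(89): [22, 9, 69, 89, 89]
enqueue(24): [22, 9, 69, 89, 89, 24]
dequeue(): [9, 69, 89, 89, 24]
dequeue(): [69, 89, 89, 24]
enqueue(30): [69, 89, 89, 24, 30]
dequeue(): [89, 89, 24, 30]

Answer: 89 89 24 30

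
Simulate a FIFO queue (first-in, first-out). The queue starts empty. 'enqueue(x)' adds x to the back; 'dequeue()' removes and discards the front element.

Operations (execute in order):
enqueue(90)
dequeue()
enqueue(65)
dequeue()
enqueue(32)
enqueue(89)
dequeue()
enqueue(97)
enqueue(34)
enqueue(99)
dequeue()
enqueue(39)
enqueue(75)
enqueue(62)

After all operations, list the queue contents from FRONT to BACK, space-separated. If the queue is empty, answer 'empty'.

Answer: 97 34 99 39 75 62

Derivation:
enqueue(90): [90]
dequeue(): []
enqueue(65): [65]
dequeue(): []
enqueue(32): [32]
enqueue(89): [32, 89]
dequeue(): [89]
enqueue(97): [89, 97]
enqueue(34): [89, 97, 34]
enqueue(99): [89, 97, 34, 99]
dequeue(): [97, 34, 99]
enqueue(39): [97, 34, 99, 39]
enqueue(75): [97, 34, 99, 39, 75]
enqueue(62): [97, 34, 99, 39, 75, 62]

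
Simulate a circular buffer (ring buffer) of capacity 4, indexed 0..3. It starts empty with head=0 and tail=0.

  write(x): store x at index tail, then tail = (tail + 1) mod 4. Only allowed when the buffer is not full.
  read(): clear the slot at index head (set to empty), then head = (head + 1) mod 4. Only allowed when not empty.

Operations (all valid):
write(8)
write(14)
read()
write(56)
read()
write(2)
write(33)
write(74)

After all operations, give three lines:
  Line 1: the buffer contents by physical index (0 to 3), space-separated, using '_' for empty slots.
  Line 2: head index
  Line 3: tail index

Answer: 33 74 56 2
2
2

Derivation:
write(8): buf=[8 _ _ _], head=0, tail=1, size=1
write(14): buf=[8 14 _ _], head=0, tail=2, size=2
read(): buf=[_ 14 _ _], head=1, tail=2, size=1
write(56): buf=[_ 14 56 _], head=1, tail=3, size=2
read(): buf=[_ _ 56 _], head=2, tail=3, size=1
write(2): buf=[_ _ 56 2], head=2, tail=0, size=2
write(33): buf=[33 _ 56 2], head=2, tail=1, size=3
write(74): buf=[33 74 56 2], head=2, tail=2, size=4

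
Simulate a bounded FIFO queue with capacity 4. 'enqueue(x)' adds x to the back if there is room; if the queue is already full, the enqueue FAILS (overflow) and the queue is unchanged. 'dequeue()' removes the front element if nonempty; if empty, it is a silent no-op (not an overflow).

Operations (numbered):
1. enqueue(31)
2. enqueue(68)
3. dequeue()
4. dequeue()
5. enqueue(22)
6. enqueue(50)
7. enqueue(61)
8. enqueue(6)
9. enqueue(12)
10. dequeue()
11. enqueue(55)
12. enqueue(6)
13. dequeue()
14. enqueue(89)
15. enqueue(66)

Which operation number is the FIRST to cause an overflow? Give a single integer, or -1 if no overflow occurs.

Answer: 9

Derivation:
1. enqueue(31): size=1
2. enqueue(68): size=2
3. dequeue(): size=1
4. dequeue(): size=0
5. enqueue(22): size=1
6. enqueue(50): size=2
7. enqueue(61): size=3
8. enqueue(6): size=4
9. enqueue(12): size=4=cap → OVERFLOW (fail)
10. dequeue(): size=3
11. enqueue(55): size=4
12. enqueue(6): size=4=cap → OVERFLOW (fail)
13. dequeue(): size=3
14. enqueue(89): size=4
15. enqueue(66): size=4=cap → OVERFLOW (fail)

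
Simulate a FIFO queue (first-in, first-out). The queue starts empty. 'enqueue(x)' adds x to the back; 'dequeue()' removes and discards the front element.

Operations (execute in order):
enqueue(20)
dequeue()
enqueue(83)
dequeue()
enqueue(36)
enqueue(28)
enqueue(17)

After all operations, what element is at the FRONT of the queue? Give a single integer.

enqueue(20): queue = [20]
dequeue(): queue = []
enqueue(83): queue = [83]
dequeue(): queue = []
enqueue(36): queue = [36]
enqueue(28): queue = [36, 28]
enqueue(17): queue = [36, 28, 17]

Answer: 36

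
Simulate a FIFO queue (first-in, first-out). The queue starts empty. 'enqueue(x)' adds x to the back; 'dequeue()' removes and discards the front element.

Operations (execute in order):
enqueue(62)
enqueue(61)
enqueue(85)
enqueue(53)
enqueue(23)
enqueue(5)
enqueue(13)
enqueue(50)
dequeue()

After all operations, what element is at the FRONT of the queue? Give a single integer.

Answer: 61

Derivation:
enqueue(62): queue = [62]
enqueue(61): queue = [62, 61]
enqueue(85): queue = [62, 61, 85]
enqueue(53): queue = [62, 61, 85, 53]
enqueue(23): queue = [62, 61, 85, 53, 23]
enqueue(5): queue = [62, 61, 85, 53, 23, 5]
enqueue(13): queue = [62, 61, 85, 53, 23, 5, 13]
enqueue(50): queue = [62, 61, 85, 53, 23, 5, 13, 50]
dequeue(): queue = [61, 85, 53, 23, 5, 13, 50]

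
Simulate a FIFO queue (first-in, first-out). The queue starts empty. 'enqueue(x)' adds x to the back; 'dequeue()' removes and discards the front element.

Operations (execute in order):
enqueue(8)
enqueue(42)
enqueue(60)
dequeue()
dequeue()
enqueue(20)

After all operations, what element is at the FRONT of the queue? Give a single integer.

enqueue(8): queue = [8]
enqueue(42): queue = [8, 42]
enqueue(60): queue = [8, 42, 60]
dequeue(): queue = [42, 60]
dequeue(): queue = [60]
enqueue(20): queue = [60, 20]

Answer: 60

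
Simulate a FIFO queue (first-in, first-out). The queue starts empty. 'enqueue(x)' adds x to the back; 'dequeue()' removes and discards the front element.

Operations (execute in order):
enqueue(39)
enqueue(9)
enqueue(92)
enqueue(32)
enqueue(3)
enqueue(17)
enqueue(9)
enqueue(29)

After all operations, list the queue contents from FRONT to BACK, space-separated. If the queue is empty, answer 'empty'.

Answer: 39 9 92 32 3 17 9 29

Derivation:
enqueue(39): [39]
enqueue(9): [39, 9]
enqueue(92): [39, 9, 92]
enqueue(32): [39, 9, 92, 32]
enqueue(3): [39, 9, 92, 32, 3]
enqueue(17): [39, 9, 92, 32, 3, 17]
enqueue(9): [39, 9, 92, 32, 3, 17, 9]
enqueue(29): [39, 9, 92, 32, 3, 17, 9, 29]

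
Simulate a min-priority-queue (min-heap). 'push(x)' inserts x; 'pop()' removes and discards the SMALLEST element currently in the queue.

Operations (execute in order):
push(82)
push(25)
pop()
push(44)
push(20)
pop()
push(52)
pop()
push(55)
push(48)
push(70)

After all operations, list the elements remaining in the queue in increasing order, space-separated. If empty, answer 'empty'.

Answer: 48 52 55 70 82

Derivation:
push(82): heap contents = [82]
push(25): heap contents = [25, 82]
pop() → 25: heap contents = [82]
push(44): heap contents = [44, 82]
push(20): heap contents = [20, 44, 82]
pop() → 20: heap contents = [44, 82]
push(52): heap contents = [44, 52, 82]
pop() → 44: heap contents = [52, 82]
push(55): heap contents = [52, 55, 82]
push(48): heap contents = [48, 52, 55, 82]
push(70): heap contents = [48, 52, 55, 70, 82]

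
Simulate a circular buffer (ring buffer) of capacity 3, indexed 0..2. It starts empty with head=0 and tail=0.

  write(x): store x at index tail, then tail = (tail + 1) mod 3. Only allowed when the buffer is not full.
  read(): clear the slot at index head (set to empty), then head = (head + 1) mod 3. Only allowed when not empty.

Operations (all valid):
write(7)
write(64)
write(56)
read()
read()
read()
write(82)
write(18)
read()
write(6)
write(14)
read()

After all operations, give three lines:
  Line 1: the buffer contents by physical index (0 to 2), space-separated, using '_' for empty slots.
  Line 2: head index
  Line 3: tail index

Answer: 14 _ 6
2
1

Derivation:
write(7): buf=[7 _ _], head=0, tail=1, size=1
write(64): buf=[7 64 _], head=0, tail=2, size=2
write(56): buf=[7 64 56], head=0, tail=0, size=3
read(): buf=[_ 64 56], head=1, tail=0, size=2
read(): buf=[_ _ 56], head=2, tail=0, size=1
read(): buf=[_ _ _], head=0, tail=0, size=0
write(82): buf=[82 _ _], head=0, tail=1, size=1
write(18): buf=[82 18 _], head=0, tail=2, size=2
read(): buf=[_ 18 _], head=1, tail=2, size=1
write(6): buf=[_ 18 6], head=1, tail=0, size=2
write(14): buf=[14 18 6], head=1, tail=1, size=3
read(): buf=[14 _ 6], head=2, tail=1, size=2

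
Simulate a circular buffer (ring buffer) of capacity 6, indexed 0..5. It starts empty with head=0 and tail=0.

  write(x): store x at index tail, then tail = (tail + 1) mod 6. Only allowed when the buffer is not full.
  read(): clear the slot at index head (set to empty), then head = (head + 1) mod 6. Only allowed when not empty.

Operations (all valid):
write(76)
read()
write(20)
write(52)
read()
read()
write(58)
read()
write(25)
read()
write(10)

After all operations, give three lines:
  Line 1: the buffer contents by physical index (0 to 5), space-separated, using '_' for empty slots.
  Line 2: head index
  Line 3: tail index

Answer: _ _ _ _ _ 10
5
0

Derivation:
write(76): buf=[76 _ _ _ _ _], head=0, tail=1, size=1
read(): buf=[_ _ _ _ _ _], head=1, tail=1, size=0
write(20): buf=[_ 20 _ _ _ _], head=1, tail=2, size=1
write(52): buf=[_ 20 52 _ _ _], head=1, tail=3, size=2
read(): buf=[_ _ 52 _ _ _], head=2, tail=3, size=1
read(): buf=[_ _ _ _ _ _], head=3, tail=3, size=0
write(58): buf=[_ _ _ 58 _ _], head=3, tail=4, size=1
read(): buf=[_ _ _ _ _ _], head=4, tail=4, size=0
write(25): buf=[_ _ _ _ 25 _], head=4, tail=5, size=1
read(): buf=[_ _ _ _ _ _], head=5, tail=5, size=0
write(10): buf=[_ _ _ _ _ 10], head=5, tail=0, size=1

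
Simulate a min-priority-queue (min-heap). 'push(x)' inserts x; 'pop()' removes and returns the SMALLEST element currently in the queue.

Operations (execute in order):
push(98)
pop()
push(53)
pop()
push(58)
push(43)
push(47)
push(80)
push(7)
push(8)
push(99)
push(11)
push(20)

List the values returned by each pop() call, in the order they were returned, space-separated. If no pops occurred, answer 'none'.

Answer: 98 53

Derivation:
push(98): heap contents = [98]
pop() → 98: heap contents = []
push(53): heap contents = [53]
pop() → 53: heap contents = []
push(58): heap contents = [58]
push(43): heap contents = [43, 58]
push(47): heap contents = [43, 47, 58]
push(80): heap contents = [43, 47, 58, 80]
push(7): heap contents = [7, 43, 47, 58, 80]
push(8): heap contents = [7, 8, 43, 47, 58, 80]
push(99): heap contents = [7, 8, 43, 47, 58, 80, 99]
push(11): heap contents = [7, 8, 11, 43, 47, 58, 80, 99]
push(20): heap contents = [7, 8, 11, 20, 43, 47, 58, 80, 99]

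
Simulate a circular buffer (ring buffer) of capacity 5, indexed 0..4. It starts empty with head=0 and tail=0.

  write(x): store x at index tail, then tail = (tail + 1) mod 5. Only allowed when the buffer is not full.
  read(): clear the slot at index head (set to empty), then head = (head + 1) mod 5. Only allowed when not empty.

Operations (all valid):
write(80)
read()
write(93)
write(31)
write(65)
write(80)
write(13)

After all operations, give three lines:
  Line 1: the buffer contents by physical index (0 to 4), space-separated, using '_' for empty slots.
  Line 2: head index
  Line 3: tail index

write(80): buf=[80 _ _ _ _], head=0, tail=1, size=1
read(): buf=[_ _ _ _ _], head=1, tail=1, size=0
write(93): buf=[_ 93 _ _ _], head=1, tail=2, size=1
write(31): buf=[_ 93 31 _ _], head=1, tail=3, size=2
write(65): buf=[_ 93 31 65 _], head=1, tail=4, size=3
write(80): buf=[_ 93 31 65 80], head=1, tail=0, size=4
write(13): buf=[13 93 31 65 80], head=1, tail=1, size=5

Answer: 13 93 31 65 80
1
1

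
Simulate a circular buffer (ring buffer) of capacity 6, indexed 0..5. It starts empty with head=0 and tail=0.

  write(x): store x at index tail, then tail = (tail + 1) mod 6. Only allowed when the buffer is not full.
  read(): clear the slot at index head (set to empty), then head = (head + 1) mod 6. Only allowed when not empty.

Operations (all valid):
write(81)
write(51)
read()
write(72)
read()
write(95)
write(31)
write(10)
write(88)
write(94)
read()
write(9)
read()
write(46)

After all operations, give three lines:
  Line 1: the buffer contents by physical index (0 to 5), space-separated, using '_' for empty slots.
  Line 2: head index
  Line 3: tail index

write(81): buf=[81 _ _ _ _ _], head=0, tail=1, size=1
write(51): buf=[81 51 _ _ _ _], head=0, tail=2, size=2
read(): buf=[_ 51 _ _ _ _], head=1, tail=2, size=1
write(72): buf=[_ 51 72 _ _ _], head=1, tail=3, size=2
read(): buf=[_ _ 72 _ _ _], head=2, tail=3, size=1
write(95): buf=[_ _ 72 95 _ _], head=2, tail=4, size=2
write(31): buf=[_ _ 72 95 31 _], head=2, tail=5, size=3
write(10): buf=[_ _ 72 95 31 10], head=2, tail=0, size=4
write(88): buf=[88 _ 72 95 31 10], head=2, tail=1, size=5
write(94): buf=[88 94 72 95 31 10], head=2, tail=2, size=6
read(): buf=[88 94 _ 95 31 10], head=3, tail=2, size=5
write(9): buf=[88 94 9 95 31 10], head=3, tail=3, size=6
read(): buf=[88 94 9 _ 31 10], head=4, tail=3, size=5
write(46): buf=[88 94 9 46 31 10], head=4, tail=4, size=6

Answer: 88 94 9 46 31 10
4
4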